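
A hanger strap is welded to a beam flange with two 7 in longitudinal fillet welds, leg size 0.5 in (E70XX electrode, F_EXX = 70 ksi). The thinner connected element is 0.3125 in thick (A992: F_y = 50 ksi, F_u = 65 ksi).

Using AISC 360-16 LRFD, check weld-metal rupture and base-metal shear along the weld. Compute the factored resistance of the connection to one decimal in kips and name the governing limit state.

Weld metal: throat = 0.707×0.5 = 0.3535 in, L = 2×7 = 14 in. φR_n = 0.75 × 0.6 × 70 × 0.3535 × 14 = 155.9 kips.
Base metal shear (0.3125 in plate): yield φR_n = 1.0×0.6×50×0.3125×14 = 131.3 kips; rupture φR_n = 0.75×0.6×65×0.3125×14 = 128.0 kips; take 128.0 kips (rupture).
Governing: min(155.9, 128.0) = 128.0 kips → base-metal shear.

128.0 kips (base-metal shear governs)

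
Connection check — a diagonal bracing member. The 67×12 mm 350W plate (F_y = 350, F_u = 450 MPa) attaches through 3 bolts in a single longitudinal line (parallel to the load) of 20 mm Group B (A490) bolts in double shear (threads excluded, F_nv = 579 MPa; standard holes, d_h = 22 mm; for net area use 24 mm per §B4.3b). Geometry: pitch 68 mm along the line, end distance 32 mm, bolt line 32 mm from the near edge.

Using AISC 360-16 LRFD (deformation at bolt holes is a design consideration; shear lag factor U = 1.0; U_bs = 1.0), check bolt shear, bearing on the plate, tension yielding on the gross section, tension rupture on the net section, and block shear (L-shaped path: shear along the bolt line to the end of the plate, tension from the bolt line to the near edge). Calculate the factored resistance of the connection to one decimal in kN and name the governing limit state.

Bolt shear: A_b = π(20)²/4 = 314.16 mm². φR_n = 0.75 × 579 × 314.16 × 3 × 2 = 818.5 kN.
Bearing (12 mm plate, F_u = 450 MPa): end bolts L_c = 32 − 22/2 = 21, R_n = min(1.2×21×12×450, 2.4×20×12×450) = 136.08 kN/bolt; interior L_c = 68 − 22 = 46, R_n = 259.2 kN/bolt. φR_n = 0.75 × (1×136.08 + 2×259.2) = 490.9 kN.
Tension yield (gross): A_g = 67×12 = 804 mm². φR_n = 0.90 × 350 × 804 = 253.3 kN.
Tension rupture (net): A_n = (67 − 1×24)×12 = 516 mm² (U = 1.0, A_e = A_n). φR_n = 0.75 × 450 × 516 = 174.2 kN.
Block shear: shear path 1×[32+2×68] = 1×168 mm, A_gv = 2016, A_nv = 1×(168 − 2.5×24)×12 = 1296 mm²; tension to near edge: (32 − 0.5×24)×12 = 240 mm². R_n = min(0.6×450×1296, 0.6×350×2016) + 1.0×450×240 = min(349.92, 423.36) + 108 = 457.92 kN. φR_n = 0.75 × 457.92 = 343.4 kN.
Governing: min(818.5, 490.9, 253.3, 174.2, 343.4) = 174.2 kN → net-section rupture.

174.2 kN (net-section rupture governs)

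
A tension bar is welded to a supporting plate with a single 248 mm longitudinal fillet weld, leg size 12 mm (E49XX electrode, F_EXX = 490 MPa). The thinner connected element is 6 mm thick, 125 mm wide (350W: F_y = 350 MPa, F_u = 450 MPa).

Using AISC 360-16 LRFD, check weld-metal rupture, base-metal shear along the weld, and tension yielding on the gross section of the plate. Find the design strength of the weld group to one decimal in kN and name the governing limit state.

236.3 kN (gross-section yield governs)

Weld metal: throat = 0.707×12 = 8.484 mm, L = 248 mm. φR_n = 0.75 × 0.6 × 490 × 8.484 × 248 = 463.9 kN.
Base metal shear (6 mm plate): yield φR_n = 1.0×0.6×350×6×248 = 312.5 kN; rupture φR_n = 0.75×0.6×450×6×248 = 301.3 kN; take 301.3 kN (rupture).
Tension yield (gross): A_g = 125×6 = 750 mm². φR_n = 0.90 × 350 × 750 = 236.3 kN.
Governing: min(463.9, 301.3, 236.3) = 236.3 kN → gross-section yield.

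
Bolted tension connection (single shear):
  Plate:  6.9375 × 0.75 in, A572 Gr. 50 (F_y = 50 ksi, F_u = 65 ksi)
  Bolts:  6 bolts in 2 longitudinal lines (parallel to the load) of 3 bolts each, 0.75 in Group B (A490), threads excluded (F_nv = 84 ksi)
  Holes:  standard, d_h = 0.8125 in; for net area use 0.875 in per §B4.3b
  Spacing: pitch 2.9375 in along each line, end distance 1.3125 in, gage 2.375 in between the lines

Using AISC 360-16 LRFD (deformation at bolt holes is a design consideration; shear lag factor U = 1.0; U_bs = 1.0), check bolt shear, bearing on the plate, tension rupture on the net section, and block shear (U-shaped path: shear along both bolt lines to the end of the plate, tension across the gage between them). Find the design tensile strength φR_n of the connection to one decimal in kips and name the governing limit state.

Bolt shear: A_b = π(0.75)²/4 = 0.44179 in². φR_n = 0.75 × 84 × 0.44179 × 6 × 1 = 167.0 kips.
Bearing (0.75 in plate, F_u = 65 ksi): end bolts L_c = 1.3125 − 0.8125/2 = 0.90625, R_n = min(1.2×0.90625×0.75×65, 2.4×0.75×0.75×65) = 53.016 kips/bolt; interior L_c = 2.9375 − 0.8125 = 2.125, R_n = 87.75 kips/bolt. φR_n = 0.75 × (2×53.016 + 4×87.75) = 342.8 kips.
Tension rupture (net): A_n = (6.9375 − 2×0.875)×0.75 = 3.8906 in² (U = 1.0, A_e = A_n). φR_n = 0.75 × 65 × 3.8906 = 189.7 kips.
Block shear: shear path 2×[1.3125+2×2.9375] = 2×7.1875 in, A_gv = 10.781, A_nv = 2×(7.1875 − 2.5×0.875)×0.75 = 7.5 in²; tension across gage: (2.375 − 1×0.875)×0.75 = 1.125 in². R_n = min(0.6×65×7.5, 0.6×50×10.781) + 1.0×65×1.125 = min(292.5, 323.43) + 73.125 = 365.63 kips. φR_n = 0.75 × 365.63 = 274.2 kips.
Governing: min(167.0, 342.8, 189.7, 274.2) = 167.0 kips → bolt shear.

167.0 kips (bolt shear governs)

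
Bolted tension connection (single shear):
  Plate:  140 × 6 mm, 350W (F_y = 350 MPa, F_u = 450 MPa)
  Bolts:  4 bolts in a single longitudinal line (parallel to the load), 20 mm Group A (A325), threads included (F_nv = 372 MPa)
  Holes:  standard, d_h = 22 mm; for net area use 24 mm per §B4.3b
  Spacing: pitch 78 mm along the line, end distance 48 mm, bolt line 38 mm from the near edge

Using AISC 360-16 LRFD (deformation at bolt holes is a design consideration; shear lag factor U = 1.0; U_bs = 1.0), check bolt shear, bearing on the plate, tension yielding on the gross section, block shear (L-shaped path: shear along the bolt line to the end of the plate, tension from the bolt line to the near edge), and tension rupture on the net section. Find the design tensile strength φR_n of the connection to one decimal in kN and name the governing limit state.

Bolt shear: A_b = π(20)²/4 = 314.16 mm². φR_n = 0.75 × 372 × 314.16 × 4 × 1 = 350.6 kN.
Bearing (6 mm plate, F_u = 450 MPa): end bolts L_c = 48 − 22/2 = 37, R_n = min(1.2×37×6×450, 2.4×20×6×450) = 119.88 kN/bolt; interior L_c = 78 − 22 = 56, R_n = 129.6 kN/bolt. φR_n = 0.75 × (1×119.88 + 3×129.6) = 381.5 kN.
Tension yield (gross): A_g = 140×6 = 840 mm². φR_n = 0.90 × 350 × 840 = 264.6 kN.
Block shear: shear path 1×[48+3×78] = 1×282 mm, A_gv = 1692, A_nv = 1×(282 − 3.5×24)×6 = 1188 mm²; tension to near edge: (38 − 0.5×24)×6 = 156 mm². R_n = min(0.6×450×1188, 0.6×350×1692) + 1.0×450×156 = min(320.76, 355.32) + 70.2 = 390.96 kN. φR_n = 0.75 × 390.96 = 293.2 kN.
Tension rupture (net): A_n = (140 − 1×24)×6 = 696 mm² (U = 1.0, A_e = A_n). φR_n = 0.75 × 450 × 696 = 234.9 kN.
Governing: min(350.6, 381.5, 264.6, 293.2, 234.9) = 234.9 kN → net-section rupture.

234.9 kN (net-section rupture governs)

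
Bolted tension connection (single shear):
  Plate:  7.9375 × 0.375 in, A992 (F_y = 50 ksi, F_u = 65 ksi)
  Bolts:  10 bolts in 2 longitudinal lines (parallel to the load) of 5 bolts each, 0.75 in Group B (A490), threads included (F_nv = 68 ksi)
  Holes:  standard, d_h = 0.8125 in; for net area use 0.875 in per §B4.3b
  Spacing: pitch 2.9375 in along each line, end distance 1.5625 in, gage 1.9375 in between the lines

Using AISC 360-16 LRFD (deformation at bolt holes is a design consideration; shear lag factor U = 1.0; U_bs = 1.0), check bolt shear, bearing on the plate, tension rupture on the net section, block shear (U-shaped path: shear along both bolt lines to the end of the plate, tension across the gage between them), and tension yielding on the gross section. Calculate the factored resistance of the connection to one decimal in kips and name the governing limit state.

Bolt shear: A_b = π(0.75)²/4 = 0.44179 in². φR_n = 0.75 × 68 × 0.44179 × 10 × 1 = 225.3 kips.
Bearing (0.375 in plate, F_u = 65 ksi): end bolts L_c = 1.5625 − 0.8125/2 = 1.15625, R_n = min(1.2×1.15625×0.375×65, 2.4×0.75×0.375×65) = 33.82 kips/bolt; interior L_c = 2.9375 − 0.8125 = 2.125, R_n = 43.875 kips/bolt. φR_n = 0.75 × (2×33.82 + 8×43.875) = 314.0 kips.
Tension rupture (net): A_n = (7.9375 − 2×0.875)×0.375 = 2.3203 in² (U = 1.0, A_e = A_n). φR_n = 0.75 × 65 × 2.3203 = 113.1 kips.
Block shear: shear path 2×[1.5625+4×2.9375] = 2×13.3125 in, A_gv = 9.9844, A_nv = 2×(13.3125 − 4.5×0.875)×0.375 = 7.0313 in²; tension across gage: (1.9375 − 1×0.875)×0.375 = 0.39844 in². R_n = min(0.6×65×7.0313, 0.6×50×9.9844) + 1.0×65×0.39844 = min(274.22, 299.53) + 25.899 = 300.12 kips. φR_n = 0.75 × 300.12 = 225.1 kips.
Tension yield (gross): A_g = 7.9375×0.375 = 2.9766 in². φR_n = 0.90 × 50 × 2.9766 = 133.9 kips.
Governing: min(225.3, 314.0, 113.1, 225.1, 133.9) = 113.1 kips → net-section rupture.

113.1 kips (net-section rupture governs)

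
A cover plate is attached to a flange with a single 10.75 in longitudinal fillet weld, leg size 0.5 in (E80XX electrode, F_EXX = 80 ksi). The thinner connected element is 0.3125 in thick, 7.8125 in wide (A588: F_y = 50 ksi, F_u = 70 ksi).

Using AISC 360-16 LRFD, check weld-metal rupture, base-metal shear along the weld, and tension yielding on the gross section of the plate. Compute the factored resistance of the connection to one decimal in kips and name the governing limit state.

100.8 kips (base-metal shear governs)

Weld metal: throat = 0.707×0.5 = 0.3535 in, L = 10.75 in. φR_n = 0.75 × 0.6 × 80 × 0.3535 × 10.75 = 136.8 kips.
Base metal shear (0.3125 in plate): yield φR_n = 1.0×0.6×50×0.3125×10.75 = 100.8 kips; rupture φR_n = 0.75×0.6×70×0.3125×10.75 = 105.8 kips; take 100.8 kips (yield).
Tension yield (gross): A_g = 7.8125×0.3125 = 2.4414 in². φR_n = 0.90 × 50 × 2.4414 = 109.9 kips.
Governing: min(136.8, 100.8, 109.9) = 100.8 kips → base-metal shear.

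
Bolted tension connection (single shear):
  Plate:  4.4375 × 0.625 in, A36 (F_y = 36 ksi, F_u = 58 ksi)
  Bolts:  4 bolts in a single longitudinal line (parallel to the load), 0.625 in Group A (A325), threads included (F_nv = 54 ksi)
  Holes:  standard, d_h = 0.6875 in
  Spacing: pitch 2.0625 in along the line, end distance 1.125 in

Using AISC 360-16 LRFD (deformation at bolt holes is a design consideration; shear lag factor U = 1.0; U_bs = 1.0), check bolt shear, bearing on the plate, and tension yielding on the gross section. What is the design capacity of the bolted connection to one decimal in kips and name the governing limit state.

49.7 kips (bolt shear governs)

Bolt shear: A_b = π(0.625)²/4 = 0.3068 in². φR_n = 0.75 × 54 × 0.3068 × 4 × 1 = 49.7 kips.
Bearing (0.625 in plate, F_u = 58 ksi): end bolts L_c = 1.125 − 0.6875/2 = 0.78125, R_n = min(1.2×0.78125×0.625×58, 2.4×0.625×0.625×58) = 33.984 kips/bolt; interior L_c = 2.0625 − 0.6875 = 1.375, R_n = 54.375 kips/bolt. φR_n = 0.75 × (1×33.984 + 3×54.375) = 147.8 kips.
Tension yield (gross): A_g = 4.4375×0.625 = 2.7734 in². φR_n = 0.90 × 36 × 2.7734 = 89.9 kips.
Governing: min(49.7, 147.8, 89.9) = 49.7 kips → bolt shear.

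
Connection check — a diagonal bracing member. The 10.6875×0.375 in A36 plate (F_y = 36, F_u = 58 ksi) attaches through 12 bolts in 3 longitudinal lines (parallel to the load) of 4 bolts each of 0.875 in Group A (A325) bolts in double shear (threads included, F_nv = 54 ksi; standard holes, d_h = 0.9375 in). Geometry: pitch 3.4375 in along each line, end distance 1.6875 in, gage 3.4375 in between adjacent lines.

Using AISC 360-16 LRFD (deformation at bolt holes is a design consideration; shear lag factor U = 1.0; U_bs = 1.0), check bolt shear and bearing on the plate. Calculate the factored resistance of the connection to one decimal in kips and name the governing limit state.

Bolt shear: A_b = π(0.875)²/4 = 0.60132 in². φR_n = 0.75 × 54 × 0.60132 × 12 × 2 = 584.5 kips.
Bearing (0.375 in plate, F_u = 58 ksi): end bolts L_c = 1.6875 − 0.9375/2 = 1.21875, R_n = min(1.2×1.21875×0.375×58, 2.4×0.875×0.375×58) = 31.809 kips/bolt; interior L_c = 3.4375 − 0.9375 = 2.5, R_n = 45.675 kips/bolt. φR_n = 0.75 × (3×31.809 + 9×45.675) = 379.9 kips.
Governing: min(584.5, 379.9) = 379.9 kips → bearing.

379.9 kips (bearing governs)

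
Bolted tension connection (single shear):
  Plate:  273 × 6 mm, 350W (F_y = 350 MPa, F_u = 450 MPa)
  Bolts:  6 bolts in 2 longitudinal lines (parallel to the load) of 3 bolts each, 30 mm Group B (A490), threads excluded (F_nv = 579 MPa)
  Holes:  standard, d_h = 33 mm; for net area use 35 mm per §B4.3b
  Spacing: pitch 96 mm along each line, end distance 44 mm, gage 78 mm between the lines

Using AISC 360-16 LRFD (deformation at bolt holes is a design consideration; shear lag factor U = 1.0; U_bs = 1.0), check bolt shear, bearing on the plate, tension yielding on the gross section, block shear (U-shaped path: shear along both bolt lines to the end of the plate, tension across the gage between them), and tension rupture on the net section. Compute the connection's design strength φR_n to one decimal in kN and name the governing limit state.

411.1 kN (net-section rupture governs)

Bolt shear: A_b = π(30)²/4 = 706.86 mm². φR_n = 0.75 × 579 × 706.86 × 6 × 1 = 1841.7 kN.
Bearing (6 mm plate, F_u = 450 MPa): end bolts L_c = 44 − 33/2 = 27.5, R_n = min(1.2×27.5×6×450, 2.4×30×6×450) = 89.1 kN/bolt; interior L_c = 96 − 33 = 63, R_n = 194.4 kN/bolt. φR_n = 0.75 × (2×89.1 + 4×194.4) = 716.9 kN.
Tension yield (gross): A_g = 273×6 = 1638 mm². φR_n = 0.90 × 350 × 1638 = 516.0 kN.
Block shear: shear path 2×[44+2×96] = 2×236 mm, A_gv = 2832, A_nv = 2×(236 − 2.5×35)×6 = 1782 mm²; tension across gage: (78 − 1×35)×6 = 258 mm². R_n = min(0.6×450×1782, 0.6×350×2832) + 1.0×450×258 = min(481.14, 594.72) + 116.1 = 597.24 kN. φR_n = 0.75 × 597.24 = 447.9 kN.
Tension rupture (net): A_n = (273 − 2×35)×6 = 1218 mm² (U = 1.0, A_e = A_n). φR_n = 0.75 × 450 × 1218 = 411.1 kN.
Governing: min(1841.7, 716.9, 516.0, 447.9, 411.1) = 411.1 kN → net-section rupture.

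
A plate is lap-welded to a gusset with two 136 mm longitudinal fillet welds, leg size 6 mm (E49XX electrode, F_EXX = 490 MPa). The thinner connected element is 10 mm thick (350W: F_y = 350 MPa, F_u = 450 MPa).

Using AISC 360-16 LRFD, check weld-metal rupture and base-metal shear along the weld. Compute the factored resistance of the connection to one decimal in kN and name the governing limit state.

254.4 kN (weld metal governs)

Weld metal: throat = 0.707×6 = 4.242 mm, L = 2×136 = 272 mm. φR_n = 0.75 × 0.6 × 490 × 4.242 × 272 = 254.4 kN.
Base metal shear (10 mm plate): yield φR_n = 1.0×0.6×350×10×272 = 571.2 kN; rupture φR_n = 0.75×0.6×450×10×272 = 550.8 kN; take 550.8 kN (rupture).
Governing: min(254.4, 550.8) = 254.4 kN → weld metal.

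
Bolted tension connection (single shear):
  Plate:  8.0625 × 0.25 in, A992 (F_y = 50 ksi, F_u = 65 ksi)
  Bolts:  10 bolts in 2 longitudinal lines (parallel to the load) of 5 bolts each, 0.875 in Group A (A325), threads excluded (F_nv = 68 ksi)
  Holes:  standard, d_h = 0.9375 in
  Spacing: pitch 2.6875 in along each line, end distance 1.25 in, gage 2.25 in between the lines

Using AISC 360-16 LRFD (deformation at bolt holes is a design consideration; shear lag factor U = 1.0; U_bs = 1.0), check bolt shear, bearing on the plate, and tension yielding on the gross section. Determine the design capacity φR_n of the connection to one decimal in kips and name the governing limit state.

90.7 kips (gross-section yield governs)

Bolt shear: A_b = π(0.875)²/4 = 0.60132 in². φR_n = 0.75 × 68 × 0.60132 × 10 × 1 = 306.7 kips.
Bearing (0.25 in plate, F_u = 65 ksi): end bolts L_c = 1.25 − 0.9375/2 = 0.78125, R_n = min(1.2×0.78125×0.25×65, 2.4×0.875×0.25×65) = 15.234 kips/bolt; interior L_c = 2.6875 − 0.9375 = 1.75, R_n = 34.125 kips/bolt. φR_n = 0.75 × (2×15.234 + 8×34.125) = 227.6 kips.
Tension yield (gross): A_g = 8.0625×0.25 = 2.0156 in². φR_n = 0.90 × 50 × 2.0156 = 90.7 kips.
Governing: min(306.7, 227.6, 90.7) = 90.7 kips → gross-section yield.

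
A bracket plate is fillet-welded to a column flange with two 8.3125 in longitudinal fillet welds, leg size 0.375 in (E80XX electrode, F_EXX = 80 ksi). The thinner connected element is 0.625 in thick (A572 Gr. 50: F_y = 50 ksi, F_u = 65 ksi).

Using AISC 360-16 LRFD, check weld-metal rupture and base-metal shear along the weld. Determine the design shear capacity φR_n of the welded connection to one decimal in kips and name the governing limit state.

Weld metal: throat = 0.707×0.375 = 0.26513 in, L = 2×8.3125 = 16.625 in. φR_n = 0.75 × 0.6 × 80 × 0.26513 × 16.625 = 158.7 kips.
Base metal shear (0.625 in plate): yield φR_n = 1.0×0.6×50×0.625×16.625 = 311.7 kips; rupture φR_n = 0.75×0.6×65×0.625×16.625 = 303.9 kips; take 303.9 kips (rupture).
Governing: min(158.7, 303.9) = 158.7 kips → weld metal.

158.7 kips (weld metal governs)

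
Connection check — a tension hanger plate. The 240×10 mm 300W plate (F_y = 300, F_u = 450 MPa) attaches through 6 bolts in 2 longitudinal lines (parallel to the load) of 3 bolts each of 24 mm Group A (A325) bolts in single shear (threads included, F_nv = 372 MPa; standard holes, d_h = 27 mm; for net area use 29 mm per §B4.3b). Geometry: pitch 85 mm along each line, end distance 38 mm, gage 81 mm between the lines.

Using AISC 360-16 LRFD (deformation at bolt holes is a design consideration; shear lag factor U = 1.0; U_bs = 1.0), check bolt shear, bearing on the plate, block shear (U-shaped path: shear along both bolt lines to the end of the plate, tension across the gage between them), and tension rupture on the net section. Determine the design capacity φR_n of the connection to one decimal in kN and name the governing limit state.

Bolt shear: A_b = π(24)²/4 = 452.39 mm². φR_n = 0.75 × 372 × 452.39 × 6 × 1 = 757.3 kN.
Bearing (10 mm plate, F_u = 450 MPa): end bolts L_c = 38 − 27/2 = 24.5, R_n = min(1.2×24.5×10×450, 2.4×24×10×450) = 132.3 kN/bolt; interior L_c = 85 − 27 = 58, R_n = 259.2 kN/bolt. φR_n = 0.75 × (2×132.3 + 4×259.2) = 976.1 kN.
Block shear: shear path 2×[38+2×85] = 2×208 mm, A_gv = 4160, A_nv = 2×(208 − 2.5×29)×10 = 2710 mm²; tension across gage: (81 − 1×29)×10 = 520 mm². R_n = min(0.6×450×2710, 0.6×300×4160) + 1.0×450×520 = min(731.7, 748.8) + 234 = 965.7 kN. φR_n = 0.75 × 965.7 = 724.3 kN.
Tension rupture (net): A_n = (240 − 2×29)×10 = 1820 mm² (U = 1.0, A_e = A_n). φR_n = 0.75 × 450 × 1820 = 614.3 kN.
Governing: min(757.3, 976.1, 724.3, 614.3) = 614.3 kN → net-section rupture.

614.3 kN (net-section rupture governs)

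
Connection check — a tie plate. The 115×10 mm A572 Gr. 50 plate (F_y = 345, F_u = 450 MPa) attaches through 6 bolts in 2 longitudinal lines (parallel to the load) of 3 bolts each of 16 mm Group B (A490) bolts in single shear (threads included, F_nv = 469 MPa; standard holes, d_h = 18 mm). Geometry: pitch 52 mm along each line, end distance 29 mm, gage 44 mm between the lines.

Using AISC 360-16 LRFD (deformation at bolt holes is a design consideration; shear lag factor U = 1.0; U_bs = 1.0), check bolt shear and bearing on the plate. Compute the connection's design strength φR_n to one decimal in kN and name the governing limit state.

424.3 kN (bolt shear governs)

Bolt shear: A_b = π(16)²/4 = 201.06 mm². φR_n = 0.75 × 469 × 201.06 × 6 × 1 = 424.3 kN.
Bearing (10 mm plate, F_u = 450 MPa): end bolts L_c = 29 − 18/2 = 20, R_n = min(1.2×20×10×450, 2.4×16×10×450) = 108 kN/bolt; interior L_c = 52 − 18 = 34, R_n = 172.8 kN/bolt. φR_n = 0.75 × (2×108 + 4×172.8) = 680.4 kN.
Governing: min(424.3, 680.4) = 424.3 kN → bolt shear.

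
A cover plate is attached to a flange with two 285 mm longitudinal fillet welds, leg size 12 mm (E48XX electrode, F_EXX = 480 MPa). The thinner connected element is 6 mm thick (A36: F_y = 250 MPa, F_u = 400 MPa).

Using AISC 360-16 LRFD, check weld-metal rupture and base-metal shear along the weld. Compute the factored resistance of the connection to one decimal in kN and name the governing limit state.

513.0 kN (base-metal shear governs)

Weld metal: throat = 0.707×12 = 8.484 mm, L = 2×285 = 570 mm. φR_n = 0.75 × 0.6 × 480 × 8.484 × 570 = 1044.6 kN.
Base metal shear (6 mm plate): yield φR_n = 1.0×0.6×250×6×570 = 513.0 kN; rupture φR_n = 0.75×0.6×400×6×570 = 615.6 kN; take 513.0 kN (yield).
Governing: min(1044.6, 513.0) = 513.0 kN → base-metal shear.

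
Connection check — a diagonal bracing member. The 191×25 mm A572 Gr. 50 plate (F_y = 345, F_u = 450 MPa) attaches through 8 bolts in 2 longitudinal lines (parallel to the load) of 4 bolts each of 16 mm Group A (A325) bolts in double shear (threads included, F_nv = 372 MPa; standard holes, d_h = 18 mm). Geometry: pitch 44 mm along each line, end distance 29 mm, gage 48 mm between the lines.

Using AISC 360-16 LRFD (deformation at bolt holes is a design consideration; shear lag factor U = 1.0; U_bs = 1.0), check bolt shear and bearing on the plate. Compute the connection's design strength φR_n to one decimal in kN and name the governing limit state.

Bolt shear: A_b = π(16)²/4 = 201.06 mm². φR_n = 0.75 × 372 × 201.06 × 8 × 2 = 897.5 kN.
Bearing (25 mm plate, F_u = 450 MPa): end bolts L_c = 29 − 18/2 = 20, R_n = min(1.2×20×25×450, 2.4×16×25×450) = 270 kN/bolt; interior L_c = 44 − 18 = 26, R_n = 351 kN/bolt. φR_n = 0.75 × (2×270 + 6×351) = 1984.5 kN.
Governing: min(897.5, 1984.5) = 897.5 kN → bolt shear.

897.5 kN (bolt shear governs)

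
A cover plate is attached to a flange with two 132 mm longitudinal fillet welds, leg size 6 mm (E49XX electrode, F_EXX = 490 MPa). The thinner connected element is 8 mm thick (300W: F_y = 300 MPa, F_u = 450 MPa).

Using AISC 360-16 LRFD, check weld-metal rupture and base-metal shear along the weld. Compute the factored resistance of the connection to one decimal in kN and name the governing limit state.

Weld metal: throat = 0.707×6 = 4.242 mm, L = 2×132 = 264 mm. φR_n = 0.75 × 0.6 × 490 × 4.242 × 264 = 246.9 kN.
Base metal shear (8 mm plate): yield φR_n = 1.0×0.6×300×8×264 = 380.2 kN; rupture φR_n = 0.75×0.6×450×8×264 = 427.7 kN; take 380.2 kN (yield).
Governing: min(246.9, 380.2) = 246.9 kN → weld metal.

246.9 kN (weld metal governs)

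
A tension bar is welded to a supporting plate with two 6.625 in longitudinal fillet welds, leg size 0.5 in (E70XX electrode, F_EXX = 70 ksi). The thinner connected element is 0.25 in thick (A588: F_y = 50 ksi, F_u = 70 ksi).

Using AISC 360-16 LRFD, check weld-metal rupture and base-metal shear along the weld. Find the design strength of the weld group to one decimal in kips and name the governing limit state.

Weld metal: throat = 0.707×0.5 = 0.3535 in, L = 2×6.625 = 13.25 in. φR_n = 0.75 × 0.6 × 70 × 0.3535 × 13.25 = 147.5 kips.
Base metal shear (0.25 in plate): yield φR_n = 1.0×0.6×50×0.25×13.25 = 99.4 kips; rupture φR_n = 0.75×0.6×70×0.25×13.25 = 104.3 kips; take 99.4 kips (yield).
Governing: min(147.5, 99.4) = 99.4 kips → base-metal shear.

99.4 kips (base-metal shear governs)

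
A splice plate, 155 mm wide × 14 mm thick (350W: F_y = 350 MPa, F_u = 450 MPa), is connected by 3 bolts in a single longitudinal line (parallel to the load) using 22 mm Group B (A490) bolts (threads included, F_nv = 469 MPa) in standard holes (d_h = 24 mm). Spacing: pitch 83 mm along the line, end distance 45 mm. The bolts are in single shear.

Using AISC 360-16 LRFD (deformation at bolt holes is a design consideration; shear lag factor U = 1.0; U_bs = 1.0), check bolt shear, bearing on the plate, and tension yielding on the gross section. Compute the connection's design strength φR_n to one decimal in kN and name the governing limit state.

Bolt shear: A_b = π(22)²/4 = 380.13 mm². φR_n = 0.75 × 469 × 380.13 × 3 × 1 = 401.1 kN.
Bearing (14 mm plate, F_u = 450 MPa): end bolts L_c = 45 − 24/2 = 33, R_n = min(1.2×33×14×450, 2.4×22×14×450) = 249.48 kN/bolt; interior L_c = 83 − 24 = 59, R_n = 332.64 kN/bolt. φR_n = 0.75 × (1×249.48 + 2×332.64) = 686.1 kN.
Tension yield (gross): A_g = 155×14 = 2170 mm². φR_n = 0.90 × 350 × 2170 = 683.6 kN.
Governing: min(401.1, 686.1, 683.6) = 401.1 kN → bolt shear.

401.1 kN (bolt shear governs)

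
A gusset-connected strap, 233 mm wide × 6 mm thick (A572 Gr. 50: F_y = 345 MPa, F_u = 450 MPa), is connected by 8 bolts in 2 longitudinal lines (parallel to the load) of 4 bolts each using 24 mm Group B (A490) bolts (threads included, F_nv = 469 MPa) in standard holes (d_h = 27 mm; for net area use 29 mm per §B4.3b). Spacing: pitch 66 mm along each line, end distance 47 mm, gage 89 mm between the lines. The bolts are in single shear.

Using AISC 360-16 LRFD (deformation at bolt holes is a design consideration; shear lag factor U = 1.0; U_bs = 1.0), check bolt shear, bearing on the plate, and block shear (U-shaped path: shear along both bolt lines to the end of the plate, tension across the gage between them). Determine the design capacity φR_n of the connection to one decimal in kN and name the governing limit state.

Bolt shear: A_b = π(24)²/4 = 452.39 mm². φR_n = 0.75 × 469 × 452.39 × 8 × 1 = 1273.0 kN.
Bearing (6 mm plate, F_u = 450 MPa): end bolts L_c = 47 − 27/2 = 33.5, R_n = min(1.2×33.5×6×450, 2.4×24×6×450) = 108.54 kN/bolt; interior L_c = 66 − 27 = 39, R_n = 126.36 kN/bolt. φR_n = 0.75 × (2×108.54 + 6×126.36) = 731.4 kN.
Block shear: shear path 2×[47+3×66] = 2×245 mm, A_gv = 2940, A_nv = 2×(245 − 3.5×29)×6 = 1722 mm²; tension across gage: (89 − 1×29)×6 = 360 mm². R_n = min(0.6×450×1722, 0.6×345×2940) + 1.0×450×360 = min(464.94, 608.58) + 162 = 626.94 kN. φR_n = 0.75 × 626.94 = 470.2 kN.
Governing: min(1273.0, 731.4, 470.2) = 470.2 kN → block shear.

470.2 kN (block shear governs)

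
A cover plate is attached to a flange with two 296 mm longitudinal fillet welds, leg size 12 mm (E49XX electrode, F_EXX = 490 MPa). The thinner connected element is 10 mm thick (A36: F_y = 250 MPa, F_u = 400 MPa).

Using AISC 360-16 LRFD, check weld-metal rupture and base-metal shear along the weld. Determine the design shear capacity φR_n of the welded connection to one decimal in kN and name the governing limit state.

Weld metal: throat = 0.707×12 = 8.484 mm, L = 2×296 = 592 mm. φR_n = 0.75 × 0.6 × 490 × 8.484 × 592 = 1107.5 kN.
Base metal shear (10 mm plate): yield φR_n = 1.0×0.6×250×10×592 = 888.0 kN; rupture φR_n = 0.75×0.6×400×10×592 = 1065.6 kN; take 888.0 kN (yield).
Governing: min(1107.5, 888.0) = 888.0 kN → base-metal shear.

888.0 kN (base-metal shear governs)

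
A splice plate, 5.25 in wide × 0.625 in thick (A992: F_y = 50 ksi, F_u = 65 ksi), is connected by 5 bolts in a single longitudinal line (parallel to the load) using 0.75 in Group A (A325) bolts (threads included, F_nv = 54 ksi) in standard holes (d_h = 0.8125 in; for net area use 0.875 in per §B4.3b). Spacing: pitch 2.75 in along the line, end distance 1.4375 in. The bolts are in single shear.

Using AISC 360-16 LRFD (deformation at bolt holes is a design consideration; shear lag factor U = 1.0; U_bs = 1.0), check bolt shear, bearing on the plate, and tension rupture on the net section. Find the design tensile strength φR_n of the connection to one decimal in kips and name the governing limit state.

Bolt shear: A_b = π(0.75)²/4 = 0.44179 in². φR_n = 0.75 × 54 × 0.44179 × 5 × 1 = 89.5 kips.
Bearing (0.625 in plate, F_u = 65 ksi): end bolts L_c = 1.4375 − 0.8125/2 = 1.03125, R_n = min(1.2×1.03125×0.625×65, 2.4×0.75×0.625×65) = 50.273 kips/bolt; interior L_c = 2.75 − 0.8125 = 1.9375, R_n = 73.125 kips/bolt. φR_n = 0.75 × (1×50.273 + 4×73.125) = 257.1 kips.
Tension rupture (net): A_n = (5.25 − 1×0.875)×0.625 = 2.7344 in² (U = 1.0, A_e = A_n). φR_n = 0.75 × 65 × 2.7344 = 133.3 kips.
Governing: min(89.5, 257.1, 133.3) = 89.5 kips → bolt shear.

89.5 kips (bolt shear governs)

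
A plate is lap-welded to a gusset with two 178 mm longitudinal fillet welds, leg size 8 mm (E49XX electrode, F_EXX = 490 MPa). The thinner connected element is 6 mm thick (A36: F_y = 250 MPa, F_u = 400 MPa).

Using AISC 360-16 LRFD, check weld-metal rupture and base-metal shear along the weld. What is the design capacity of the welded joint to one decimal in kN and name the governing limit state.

Weld metal: throat = 0.707×8 = 5.656 mm, L = 2×178 = 356 mm. φR_n = 0.75 × 0.6 × 490 × 5.656 × 356 = 444.0 kN.
Base metal shear (6 mm plate): yield φR_n = 1.0×0.6×250×6×356 = 320.4 kN; rupture φR_n = 0.75×0.6×400×6×356 = 384.5 kN; take 320.4 kN (yield).
Governing: min(444.0, 320.4) = 320.4 kN → base-metal shear.

320.4 kN (base-metal shear governs)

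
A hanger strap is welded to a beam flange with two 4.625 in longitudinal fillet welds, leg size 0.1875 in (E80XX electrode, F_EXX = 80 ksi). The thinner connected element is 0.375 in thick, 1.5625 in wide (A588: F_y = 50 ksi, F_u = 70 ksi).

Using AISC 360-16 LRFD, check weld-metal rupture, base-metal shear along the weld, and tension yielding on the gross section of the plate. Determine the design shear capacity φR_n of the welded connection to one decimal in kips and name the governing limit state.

26.4 kips (gross-section yield governs)

Weld metal: throat = 0.707×0.1875 = 0.13256 in, L = 2×4.625 = 9.25 in. φR_n = 0.75 × 0.6 × 80 × 0.13256 × 9.25 = 44.1 kips.
Base metal shear (0.375 in plate): yield φR_n = 1.0×0.6×50×0.375×9.25 = 104.1 kips; rupture φR_n = 0.75×0.6×70×0.375×9.25 = 109.3 kips; take 104.1 kips (yield).
Tension yield (gross): A_g = 1.5625×0.375 = 0.58594 in². φR_n = 0.90 × 50 × 0.58594 = 26.4 kips.
Governing: min(44.1, 104.1, 26.4) = 26.4 kips → gross-section yield.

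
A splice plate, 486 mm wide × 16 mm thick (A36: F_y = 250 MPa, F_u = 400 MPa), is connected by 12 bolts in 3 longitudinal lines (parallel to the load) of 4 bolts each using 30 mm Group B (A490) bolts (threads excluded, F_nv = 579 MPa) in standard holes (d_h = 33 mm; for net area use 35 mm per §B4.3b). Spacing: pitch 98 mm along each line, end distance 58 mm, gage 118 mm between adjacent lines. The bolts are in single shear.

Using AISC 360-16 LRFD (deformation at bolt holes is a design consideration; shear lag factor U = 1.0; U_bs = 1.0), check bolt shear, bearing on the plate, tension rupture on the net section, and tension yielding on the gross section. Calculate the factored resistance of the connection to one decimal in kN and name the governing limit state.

1749.6 kN (gross-section yield governs)

Bolt shear: A_b = π(30)²/4 = 706.86 mm². φR_n = 0.75 × 579 × 706.86 × 12 × 1 = 3683.4 kN.
Bearing (16 mm plate, F_u = 400 MPa): end bolts L_c = 58 − 33/2 = 41.5, R_n = min(1.2×41.5×16×400, 2.4×30×16×400) = 318.72 kN/bolt; interior L_c = 98 − 33 = 65, R_n = 460.8 kN/bolt. φR_n = 0.75 × (3×318.72 + 9×460.8) = 3827.5 kN.
Tension rupture (net): A_n = (486 − 3×35)×16 = 6096 mm² (U = 1.0, A_e = A_n). φR_n = 0.75 × 400 × 6096 = 1828.8 kN.
Tension yield (gross): A_g = 486×16 = 7776 mm². φR_n = 0.90 × 250 × 7776 = 1749.6 kN.
Governing: min(3683.4, 3827.5, 1828.8, 1749.6) = 1749.6 kN → gross-section yield.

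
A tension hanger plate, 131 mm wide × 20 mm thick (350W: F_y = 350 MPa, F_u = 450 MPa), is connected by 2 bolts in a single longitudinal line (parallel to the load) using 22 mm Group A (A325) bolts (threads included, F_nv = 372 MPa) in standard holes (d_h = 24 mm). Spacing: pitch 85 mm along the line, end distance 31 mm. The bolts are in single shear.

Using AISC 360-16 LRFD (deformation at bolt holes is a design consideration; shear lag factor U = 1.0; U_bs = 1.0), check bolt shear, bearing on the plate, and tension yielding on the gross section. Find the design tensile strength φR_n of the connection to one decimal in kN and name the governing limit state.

212.1 kN (bolt shear governs)

Bolt shear: A_b = π(22)²/4 = 380.13 mm². φR_n = 0.75 × 372 × 380.13 × 2 × 1 = 212.1 kN.
Bearing (20 mm plate, F_u = 450 MPa): end bolts L_c = 31 − 24/2 = 19, R_n = min(1.2×19×20×450, 2.4×22×20×450) = 205.2 kN/bolt; interior L_c = 85 − 24 = 61, R_n = 475.2 kN/bolt. φR_n = 0.75 × (1×205.2 + 1×475.2) = 510.3 kN.
Tension yield (gross): A_g = 131×20 = 2620 mm². φR_n = 0.90 × 350 × 2620 = 825.3 kN.
Governing: min(212.1, 510.3, 825.3) = 212.1 kN → bolt shear.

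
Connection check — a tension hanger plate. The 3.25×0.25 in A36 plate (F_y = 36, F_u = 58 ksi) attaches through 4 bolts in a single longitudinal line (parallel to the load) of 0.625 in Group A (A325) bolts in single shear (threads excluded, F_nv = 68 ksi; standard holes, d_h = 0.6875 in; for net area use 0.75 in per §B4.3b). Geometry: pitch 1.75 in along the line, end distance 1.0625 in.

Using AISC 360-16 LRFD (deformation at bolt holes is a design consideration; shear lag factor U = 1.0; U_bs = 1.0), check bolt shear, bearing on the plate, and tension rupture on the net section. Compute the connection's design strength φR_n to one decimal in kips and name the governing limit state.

Bolt shear: A_b = π(0.625)²/4 = 0.3068 in². φR_n = 0.75 × 68 × 0.3068 × 4 × 1 = 62.6 kips.
Bearing (0.25 in plate, F_u = 58 ksi): end bolts L_c = 1.0625 − 0.6875/2 = 0.71875, R_n = min(1.2×0.71875×0.25×58, 2.4×0.625×0.25×58) = 12.506 kips/bolt; interior L_c = 1.75 − 0.6875 = 1.0625, R_n = 18.488 kips/bolt. φR_n = 0.75 × (1×12.506 + 3×18.488) = 51.0 kips.
Tension rupture (net): A_n = (3.25 − 1×0.75)×0.25 = 0.625 in² (U = 1.0, A_e = A_n). φR_n = 0.75 × 58 × 0.625 = 27.2 kips.
Governing: min(62.6, 51.0, 27.2) = 27.2 kips → net-section rupture.

27.2 kips (net-section rupture governs)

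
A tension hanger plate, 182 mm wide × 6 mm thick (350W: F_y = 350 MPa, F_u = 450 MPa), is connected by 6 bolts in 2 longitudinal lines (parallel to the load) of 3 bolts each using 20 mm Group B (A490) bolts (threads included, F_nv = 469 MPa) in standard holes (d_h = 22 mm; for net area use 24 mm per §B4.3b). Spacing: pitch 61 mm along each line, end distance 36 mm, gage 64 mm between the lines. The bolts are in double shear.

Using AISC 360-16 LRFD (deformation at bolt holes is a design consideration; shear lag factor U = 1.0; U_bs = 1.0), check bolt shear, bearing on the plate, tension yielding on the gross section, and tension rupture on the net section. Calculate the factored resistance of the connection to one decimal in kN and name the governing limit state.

Bolt shear: A_b = π(20)²/4 = 314.16 mm². φR_n = 0.75 × 469 × 314.16 × 6 × 2 = 1326.1 kN.
Bearing (6 mm plate, F_u = 450 MPa): end bolts L_c = 36 − 22/2 = 25, R_n = min(1.2×25×6×450, 2.4×20×6×450) = 81 kN/bolt; interior L_c = 61 − 22 = 39, R_n = 126.36 kN/bolt. φR_n = 0.75 × (2×81 + 4×126.36) = 500.6 kN.
Tension yield (gross): A_g = 182×6 = 1092 mm². φR_n = 0.90 × 350 × 1092 = 344.0 kN.
Tension rupture (net): A_n = (182 − 2×24)×6 = 804 mm² (U = 1.0, A_e = A_n). φR_n = 0.75 × 450 × 804 = 271.4 kN.
Governing: min(1326.1, 500.6, 344.0, 271.4) = 271.4 kN → net-section rupture.

271.4 kN (net-section rupture governs)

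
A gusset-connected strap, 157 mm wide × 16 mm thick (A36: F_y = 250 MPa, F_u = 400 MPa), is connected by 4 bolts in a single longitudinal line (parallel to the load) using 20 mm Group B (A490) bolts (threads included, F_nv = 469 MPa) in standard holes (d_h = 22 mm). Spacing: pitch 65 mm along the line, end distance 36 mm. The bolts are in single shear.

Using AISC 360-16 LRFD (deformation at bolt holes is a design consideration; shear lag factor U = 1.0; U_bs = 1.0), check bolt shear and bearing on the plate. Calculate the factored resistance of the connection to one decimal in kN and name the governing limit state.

Bolt shear: A_b = π(20)²/4 = 314.16 mm². φR_n = 0.75 × 469 × 314.16 × 4 × 1 = 442.0 kN.
Bearing (16 mm plate, F_u = 400 MPa): end bolts L_c = 36 − 22/2 = 25, R_n = min(1.2×25×16×400, 2.4×20×16×400) = 192 kN/bolt; interior L_c = 65 − 22 = 43, R_n = 307.2 kN/bolt. φR_n = 0.75 × (1×192 + 3×307.2) = 835.2 kN.
Governing: min(442.0, 835.2) = 442.0 kN → bolt shear.

442.0 kN (bolt shear governs)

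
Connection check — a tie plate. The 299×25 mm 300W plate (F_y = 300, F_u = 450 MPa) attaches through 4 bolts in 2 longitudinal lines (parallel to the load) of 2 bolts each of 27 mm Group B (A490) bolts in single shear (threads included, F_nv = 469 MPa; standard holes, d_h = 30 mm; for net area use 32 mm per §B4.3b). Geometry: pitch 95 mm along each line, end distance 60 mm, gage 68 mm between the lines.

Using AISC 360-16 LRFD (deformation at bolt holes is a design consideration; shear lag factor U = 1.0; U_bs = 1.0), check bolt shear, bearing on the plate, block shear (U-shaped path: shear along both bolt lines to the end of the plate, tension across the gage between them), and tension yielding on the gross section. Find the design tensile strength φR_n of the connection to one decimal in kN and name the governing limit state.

805.6 kN (bolt shear governs)

Bolt shear: A_b = π(27)²/4 = 572.56 mm². φR_n = 0.75 × 469 × 572.56 × 4 × 1 = 805.6 kN.
Bearing (25 mm plate, F_u = 450 MPa): end bolts L_c = 60 − 30/2 = 45, R_n = min(1.2×45×25×450, 2.4×27×25×450) = 607.5 kN/bolt; interior L_c = 95 − 30 = 65, R_n = 729 kN/bolt. φR_n = 0.75 × (2×607.5 + 2×729) = 2004.8 kN.
Block shear: shear path 2×[60+1×95] = 2×155 mm, A_gv = 7750, A_nv = 2×(155 − 1.5×32)×25 = 5350 mm²; tension across gage: (68 − 1×32)×25 = 900 mm². R_n = min(0.6×450×5350, 0.6×300×7750) + 1.0×450×900 = min(1444.5, 1395) + 405 = 1800 kN. φR_n = 0.75 × 1800 = 1350.0 kN.
Tension yield (gross): A_g = 299×25 = 7475 mm². φR_n = 0.90 × 300 × 7475 = 2018.3 kN.
Governing: min(805.6, 2004.8, 1350.0, 2018.3) = 805.6 kN → bolt shear.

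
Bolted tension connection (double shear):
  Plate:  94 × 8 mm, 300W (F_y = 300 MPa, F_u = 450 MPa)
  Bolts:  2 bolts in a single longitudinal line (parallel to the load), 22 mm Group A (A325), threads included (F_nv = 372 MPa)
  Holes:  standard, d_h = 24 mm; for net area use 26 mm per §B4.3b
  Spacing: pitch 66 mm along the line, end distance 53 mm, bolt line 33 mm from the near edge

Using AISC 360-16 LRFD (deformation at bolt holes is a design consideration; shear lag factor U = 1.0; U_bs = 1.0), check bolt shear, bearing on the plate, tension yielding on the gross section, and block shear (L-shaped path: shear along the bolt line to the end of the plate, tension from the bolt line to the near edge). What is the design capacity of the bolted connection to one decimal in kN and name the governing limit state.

Bolt shear: A_b = π(22)²/4 = 380.13 mm². φR_n = 0.75 × 372 × 380.13 × 2 × 2 = 424.2 kN.
Bearing (8 mm plate, F_u = 450 MPa): end bolts L_c = 53 − 24/2 = 41, R_n = min(1.2×41×8×450, 2.4×22×8×450) = 177.12 kN/bolt; interior L_c = 66 − 24 = 42, R_n = 181.44 kN/bolt. φR_n = 0.75 × (1×177.12 + 1×181.44) = 268.9 kN.
Tension yield (gross): A_g = 94×8 = 752 mm². φR_n = 0.90 × 300 × 752 = 203.0 kN.
Block shear: shear path 1×[53+1×66] = 1×119 mm, A_gv = 952, A_nv = 1×(119 − 1.5×26)×8 = 640 mm²; tension to near edge: (33 − 0.5×26)×8 = 160 mm². R_n = min(0.6×450×640, 0.6×300×952) + 1.0×450×160 = min(172.8, 171.36) + 72 = 243.36 kN. φR_n = 0.75 × 243.36 = 182.5 kN.
Governing: min(424.2, 268.9, 203.0, 182.5) = 182.5 kN → block shear.

182.5 kN (block shear governs)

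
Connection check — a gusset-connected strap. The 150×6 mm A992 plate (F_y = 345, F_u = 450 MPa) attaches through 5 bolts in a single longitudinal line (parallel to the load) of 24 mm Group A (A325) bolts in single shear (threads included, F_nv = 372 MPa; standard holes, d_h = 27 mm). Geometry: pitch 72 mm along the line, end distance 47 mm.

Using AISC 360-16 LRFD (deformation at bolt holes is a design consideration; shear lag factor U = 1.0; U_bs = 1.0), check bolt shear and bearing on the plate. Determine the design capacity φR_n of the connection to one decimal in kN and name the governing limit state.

518.8 kN (bearing governs)

Bolt shear: A_b = π(24)²/4 = 452.39 mm². φR_n = 0.75 × 372 × 452.39 × 5 × 1 = 631.1 kN.
Bearing (6 mm plate, F_u = 450 MPa): end bolts L_c = 47 − 27/2 = 33.5, R_n = min(1.2×33.5×6×450, 2.4×24×6×450) = 108.54 kN/bolt; interior L_c = 72 − 27 = 45, R_n = 145.8 kN/bolt. φR_n = 0.75 × (1×108.54 + 4×145.8) = 518.8 kN.
Governing: min(631.1, 518.8) = 518.8 kN → bearing.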